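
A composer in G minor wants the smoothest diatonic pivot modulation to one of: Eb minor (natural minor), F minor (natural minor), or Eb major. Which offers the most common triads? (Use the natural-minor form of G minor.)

Eb major

Triads of G minor (natural minor): G minor (i), A diminished (ii°), Bb major (III), C minor (iv), D minor (v), Eb major (VI), F major (VII).
Eb minor (natural minor) shares 0: none.
F minor (natural minor) shares 2: Cm, Eb.
Eb major shares 4: Gm, Bb, Cm, Eb.
The most common triads (4) are shared with Eb major.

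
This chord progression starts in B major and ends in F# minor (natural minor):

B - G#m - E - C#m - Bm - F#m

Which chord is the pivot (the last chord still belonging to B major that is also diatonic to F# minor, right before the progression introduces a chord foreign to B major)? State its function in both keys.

C#m — ii in B major, v in F# minor

Chords diatonic to B major: B, C#m, D#m, E, F#, G#m, A#dim.
Reading the progression, the first chord not in that set is Bm, so the modulation leaves B major there.
The chord immediately before Bm is C#m, which is diatonic to both keys: ii in B major and v in F# minor.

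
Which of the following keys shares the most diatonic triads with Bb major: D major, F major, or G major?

Triads of Bb major: Bb major (I), C minor (ii), D minor (iii), Eb major (IV), F major (V), G minor (vi), A diminished (vii°).
D major shares 0: none.
F major shares 4: Bb, Dm, F, Gm.
G major shares 0: none.
The most common triads (4) are shared with F major.

F major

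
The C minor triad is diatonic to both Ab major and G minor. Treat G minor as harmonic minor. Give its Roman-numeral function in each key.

The scale of Ab major is Ab Bb C Db Eb F G; C is degree 3, and the triad built there (C-Eb-G) is minor, so it is iii.
The scale of G minor (harmonic minor) is G A Bb C D Eb F#; C is degree 4, and the triad built there (C-Eb-G) is minor, so it is iv.

iii in Ab major; iv in G minor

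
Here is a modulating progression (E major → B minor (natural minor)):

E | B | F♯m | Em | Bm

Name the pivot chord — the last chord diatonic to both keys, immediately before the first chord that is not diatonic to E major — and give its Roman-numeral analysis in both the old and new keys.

F♯m — ii in E major, v in B minor

Chords diatonic to E major: E, F♯m, G♯m, A, B, C♯m, D♯dim.
Reading the progression, the first chord not in that set is Em, so the modulation leaves E major there.
The chord immediately before Em is F♯m, which is diatonic to both keys: ii in E major and v in B minor.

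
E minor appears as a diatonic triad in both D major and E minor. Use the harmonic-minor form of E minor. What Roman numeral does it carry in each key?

ii in D major; i in E minor

The scale of D major is D E F# G A B C#; E is degree 2, and the triad built there (E-G-B) is minor, so it is ii.
The scale of E minor (harmonic minor) is E F# G A B C D#; E is degree 1, and the triad built there (E-G-B) is minor, so it is i.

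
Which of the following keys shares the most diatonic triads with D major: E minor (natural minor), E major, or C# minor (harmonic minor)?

Triads of D major: D (I), Em (ii), F#m (iii), G (IV), A (V), Bm (vi), C#dim (vii°).
E minor (natural minor) shares 4: D, Em, G, Bm.
E major shares 2: F#m, A.
C# minor (harmonic minor) shares 2: F#m, A.
The most common triads (4) are shared with E minor.

E minor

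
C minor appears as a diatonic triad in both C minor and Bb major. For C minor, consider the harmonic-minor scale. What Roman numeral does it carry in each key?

i in C minor; ii in Bb major

The scale of C minor (harmonic minor) is C D Eb F G Ab B; C is degree 1, and the triad built there (C-Eb-G) is minor, so it is i.
The scale of Bb major is Bb C D Eb F G A; C is degree 2, and the triad built there (C-Eb-G) is minor, so it is ii.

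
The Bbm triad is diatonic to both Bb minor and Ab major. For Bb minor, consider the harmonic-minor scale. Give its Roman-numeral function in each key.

i in Bb minor; ii in Ab major

The scale of Bb minor (harmonic minor) is Bb C Db Eb F Gb A; Bb is degree 1, and the triad built there (Bb-Db-F) is minor, so it is i.
The scale of Ab major is Ab Bb C Db Eb F G; Bb is degree 2, and the triad built there (Bb-Db-F) is minor, so it is ii.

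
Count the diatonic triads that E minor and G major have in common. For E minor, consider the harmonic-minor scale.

4

Diatonic triads of E minor (harmonic minor): E minor (i), F♯ diminished (ii°), G augmented (III+), A minor (iv), B major (V), C major (VI), D♯ diminished (vii°).
Diatonic triads of G major: G major (I), A minor (ii), B minor (iii), C major (IV), D major (V), E minor (vi), F♯ diminished (vii°).
Matching root and quality in both lists: E minor, F♯ diminished, A minor, C major.
That gives 4 common triads.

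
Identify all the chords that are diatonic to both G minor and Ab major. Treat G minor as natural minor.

Triads in G minor (natural minor): G minor (i), A diminished (ii°), Bb major (III), C minor (iv), D minor (v), Eb major (VI), F major (VII).
Triads in Ab major: Ab major (I), Bb minor (ii), C minor (iii), Db major (IV), Eb major (V), F minor (vi), G diminished (vii°).
Shared triads with their functions: C minor (iv in G minor, iii in Ab major); Eb major (VI in G minor, V in Ab major).

Cm, Eb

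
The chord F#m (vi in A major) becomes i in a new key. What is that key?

F# minor

The numeral i denotes a minor triad on scale degree 1. With F# on degree 1, the tonic of the new key is F#.
Degree 1 carries a minor triad in minor keys, so the destination is F# minor.
Check: the diatonic triads of F# minor (natural minor) are F#m (i), G#dim (ii°), A (III), Bm (iv), C#m (v), D (VI), E (VII) — F#m is indeed i.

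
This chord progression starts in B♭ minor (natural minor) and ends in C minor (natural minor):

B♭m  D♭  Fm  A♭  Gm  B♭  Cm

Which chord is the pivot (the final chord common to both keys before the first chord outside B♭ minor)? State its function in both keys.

A♭ — VII in B♭ minor, VI in C minor

Chords diatonic to B♭ minor: B♭m, Cdim, D♭, E♭m, Fm, G♭, A♭.
Reading the progression, the first chord not in that set is Gm, so the modulation leaves B♭ minor there.
The chord immediately before Gm is A♭, which is diatonic to both keys: VII in B♭ minor and VI in C minor.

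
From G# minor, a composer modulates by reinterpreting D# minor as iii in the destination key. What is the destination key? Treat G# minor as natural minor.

B major

The numeral iii denotes a minor triad on scale degree 3. With D# on degree 3, the tonic of the new key is B.
Degree 3 carries a minor triad in major keys, so the destination is B major.
Check: the diatonic triads of B major are B (I), C#m (ii), D#m (iii), E (IV), F# (V), G#m (vi), A#dim (vii°) — D# minor is indeed iii.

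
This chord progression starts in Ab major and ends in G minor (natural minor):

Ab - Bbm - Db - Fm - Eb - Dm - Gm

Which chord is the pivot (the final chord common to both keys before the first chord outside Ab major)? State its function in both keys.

Chords diatonic to Ab major: Ab, Bbm, Cm, Db, Eb, Fm, Gdim.
Reading the progression, the first chord not in that set is Dm, so the modulation leaves Ab major there.
The chord immediately before Dm is Eb, which is diatonic to both keys: V in Ab major and VI in G minor.

Eb — V in Ab major, VI in G minor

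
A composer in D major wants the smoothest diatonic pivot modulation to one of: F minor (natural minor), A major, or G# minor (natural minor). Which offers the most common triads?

Triads of D major: D (I), Em (ii), F#m (iii), G (IV), A (V), Bm (vi), C#dim (vii°).
F minor (natural minor) shares 0: none.
A major shares 4: D, F#m, A, Bm.
G# minor (natural minor) shares 0: none.
The most common triads (4) are shared with A major.

A major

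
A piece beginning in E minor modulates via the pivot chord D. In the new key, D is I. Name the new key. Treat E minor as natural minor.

The numeral I denotes a major triad on scale degree 1. With D on degree 1, the tonic of the new key is D.
Degree 1 carries a major triad in major keys, so the destination is D major.
Check: the diatonic triads of D major are D (I), Em (ii), F#m (iii), G (IV), A (V), Bm (vi), C#dim (vii°) — D is indeed I.

D major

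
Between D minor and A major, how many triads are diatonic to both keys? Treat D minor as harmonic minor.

Diatonic triads of D minor (harmonic minor): Dm (i), Edim (ii°), Faug (III+), Gm (iv), A (V), Bb (VI), C#dim (vii°).
Diatonic triads of A major: A (I), Bm (ii), C#m (iii), D (IV), E (V), F#m (vi), G#dim (vii°).
Matching root and quality in both lists: A.
That gives 1 common triad.

1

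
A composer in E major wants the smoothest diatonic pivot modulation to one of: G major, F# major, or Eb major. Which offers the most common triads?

Triads of E major: E major (I), F# minor (ii), G# minor (iii), A major (IV), B major (V), C# minor (vi), D# diminished (vii°).
G major shares 0: none.
F# major shares 2: G#m, B.
Eb major shares 0: none.
The most common triads (2) are shared with F# major.

F# major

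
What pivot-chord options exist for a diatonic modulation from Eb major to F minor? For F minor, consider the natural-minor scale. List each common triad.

Triads in Eb major: Eb major (I), F minor (ii), G minor (iii), Ab major (IV), Bb major (V), C minor (vi), D diminished (vii°).
Triads in F minor (natural minor): F minor (i), G diminished (ii°), Ab major (III), Bb minor (iv), C minor (v), Db major (VI), Eb major (VII).
Shared triads with their functions: Eb major (I in Eb major, VII in F minor); F minor (ii in Eb major, i in F minor); Ab major (IV in Eb major, III in F minor); C minor (vi in Eb major, v in F minor).

Eb, Fm, Ab, Cm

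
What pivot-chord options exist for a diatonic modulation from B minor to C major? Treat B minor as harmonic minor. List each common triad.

Triads in B minor (harmonic minor): Bm (i), C#dim (ii°), Daug (III+), Em (iv), F# (V), G (VI), A#dim (vii°).
Triads in C major: C (I), Dm (ii), Em (iii), F (IV), G (V), Am (vi), Bdim (vii°).
Shared triads with their functions: Em (iv in B minor, iii in C major); G (VI in B minor, V in C major).

Em, G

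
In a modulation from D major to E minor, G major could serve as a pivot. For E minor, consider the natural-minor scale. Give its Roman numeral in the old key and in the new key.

IV in D major; III in E minor

The scale of D major is D E F♯ G A B C♯; G is degree 4, and the triad built there (G-B-D) is major, so it is IV.
The scale of E minor (natural minor) is E F♯ G A B C D; G is degree 3, and the triad built there (G-B-D) is major, so it is III.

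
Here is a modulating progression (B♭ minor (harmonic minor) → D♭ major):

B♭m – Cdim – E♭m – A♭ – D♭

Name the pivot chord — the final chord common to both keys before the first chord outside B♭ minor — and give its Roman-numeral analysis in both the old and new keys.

Chords diatonic to B♭ minor: B♭m, Cdim, D♭aug, E♭m, F, G♭, Adim.
Reading the progression, the first chord not in that set is A♭, so the modulation leaves B♭ minor there.
The chord immediately before A♭ is E♭m, which is diatonic to both keys: iv in B♭ minor and ii in D♭ major.

E♭m — iv in B♭ minor, ii in D♭ major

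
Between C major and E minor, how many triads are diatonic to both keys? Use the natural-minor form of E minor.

4

Diatonic triads of C major: C (I), Dm (ii), Em (iii), F (IV), G (V), Am (vi), Bdim (vii°).
Diatonic triads of E minor (natural minor): Em (i), F#dim (ii°), G (III), Am (iv), Bm (v), C (VI), D (VII).
Matching root and quality in both lists: C, Em, G, Am.
That gives 4 common triads.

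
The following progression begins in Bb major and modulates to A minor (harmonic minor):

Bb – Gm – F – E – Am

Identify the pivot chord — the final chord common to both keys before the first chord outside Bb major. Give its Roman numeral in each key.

F — V in Bb major, VI in A minor

Chords diatonic to Bb major: Bb, Cm, Dm, Eb, F, Gm, Adim.
Reading the progression, the first chord not in that set is E, so the modulation leaves Bb major there.
The chord immediately before E is F, which is diatonic to both keys: V in Bb major and VI in A minor.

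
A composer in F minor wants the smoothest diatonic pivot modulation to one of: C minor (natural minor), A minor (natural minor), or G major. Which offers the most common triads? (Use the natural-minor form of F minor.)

Triads of F minor (natural minor): Fm (i), Gdim (ii°), Ab (III), Bbm (iv), Cm (v), Db (VI), Eb (VII).
C minor (natural minor) shares 4: Fm, Ab, Cm, Eb.
A minor (natural minor) shares 0: none.
G major shares 0: none.
The most common triads (4) are shared with C minor.

C minor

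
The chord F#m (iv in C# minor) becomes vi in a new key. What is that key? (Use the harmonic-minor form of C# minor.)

A major

The numeral vi denotes a minor triad on scale degree 6. With F# on degree 6, the tonic of the new key is A.
Degree 6 carries a minor triad in major keys, so the destination is A major.
Check: the diatonic triads of A major are A (I), Bm (ii), C#m (iii), D (IV), E (V), F#m (vi), G#dim (vii°) — F#m is indeed vi.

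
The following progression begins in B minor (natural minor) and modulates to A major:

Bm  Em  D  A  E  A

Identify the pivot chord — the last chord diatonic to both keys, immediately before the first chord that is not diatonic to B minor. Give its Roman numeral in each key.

Chords diatonic to B minor: Bm, C#dim, D, Em, F#m, G, A.
Reading the progression, the first chord not in that set is E, so the modulation leaves B minor there.
The chord immediately before E is A, which is diatonic to both keys: VII in B minor and I in A major.

A — VII in B minor, I in A major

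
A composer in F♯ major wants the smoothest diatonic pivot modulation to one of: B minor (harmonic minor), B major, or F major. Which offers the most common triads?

B major

Triads of F♯ major: F♯ (I), G♯m (ii), A♯m (iii), B (IV), C♯ (V), D♯m (vi), E♯dim (vii°).
B minor (harmonic minor) shares 1: F♯.
B major shares 4: F♯, G♯m, B, D♯m.
F major shares 0: none.
The most common triads (4) are shared with B major.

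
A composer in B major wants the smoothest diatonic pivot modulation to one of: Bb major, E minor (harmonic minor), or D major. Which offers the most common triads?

Triads of B major: B (I), C#m (ii), D#m (iii), E (IV), F# (V), G#m (vi), A#dim (vii°).
Bb major shares 0: none.
E minor (harmonic minor) shares 1: B.
D major shares 0: none.
The most common triads (1) are shared with E minor.

E minor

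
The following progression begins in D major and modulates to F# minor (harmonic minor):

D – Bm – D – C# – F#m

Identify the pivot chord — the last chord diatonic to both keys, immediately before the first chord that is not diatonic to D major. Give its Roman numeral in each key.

D — I in D major, VI in F# minor

Chords diatonic to D major: D, Em, F#m, G, A, Bm, C#dim.
Reading the progression, the first chord not in that set is C#, so the modulation leaves D major there.
The chord immediately before C# is D, which is diatonic to both keys: I in D major and VI in F# minor.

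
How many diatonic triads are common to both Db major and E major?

0

Diatonic triads of Db major: Db (I), Ebm (ii), Fm (iii), Gb (IV), Ab (V), Bbm (vi), Cdim (vii°).
Diatonic triads of E major: E (I), F#m (ii), G#m (iii), A (IV), B (V), C#m (vi), D#dim (vii°).
No triad has the same root and quality in both keys.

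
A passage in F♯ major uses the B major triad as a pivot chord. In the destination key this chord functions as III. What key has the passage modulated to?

G♯ minor

The numeral III denotes a major triad on scale degree 3. With B on degree 3, the tonic of the new key is G♯.
Degree 3 carries a major triad in natural-minor keys, so the destination is G♯ minor.
Check: the diatonic triads of G♯ minor (natural minor) are G♯m (i), A♯dim (ii°), B (III), C♯m (iv), D♯m (v), E (VI), F♯ (VII) — B major is indeed III.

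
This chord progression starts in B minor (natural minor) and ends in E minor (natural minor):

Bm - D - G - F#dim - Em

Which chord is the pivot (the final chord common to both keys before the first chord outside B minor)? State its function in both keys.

Chords diatonic to B minor: Bm, C#dim, D, Em, F#m, G, A.
Reading the progression, the first chord not in that set is F#dim, so the modulation leaves B minor there.
The chord immediately before F#dim is G, which is diatonic to both keys: VI in B minor and III in E minor.

G — VI in B minor, III in E minor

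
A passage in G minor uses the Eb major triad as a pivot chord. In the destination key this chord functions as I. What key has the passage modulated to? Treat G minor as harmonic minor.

Eb major

The numeral I denotes a major triad on scale degree 1. With Eb on degree 1, the tonic of the new key is Eb.
Degree 1 carries a major triad in major keys, so the destination is Eb major.
Check: the diatonic triads of Eb major are Eb (I), Fm (ii), Gm (iii), Ab (IV), Bb (V), Cm (vi), Ddim (vii°) — Eb major is indeed I.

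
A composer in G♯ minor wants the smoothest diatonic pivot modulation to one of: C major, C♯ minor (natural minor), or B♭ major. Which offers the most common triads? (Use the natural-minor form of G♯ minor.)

C♯ minor

Triads of G♯ minor (natural minor): G♯ minor (i), A♯ diminished (ii°), B major (III), C♯ minor (iv), D♯ minor (v), E major (VI), F♯ major (VII).
C major shares 0: none.
C♯ minor (natural minor) shares 4: G♯m, B, C♯m, E.
B♭ major shares 0: none.
The most common triads (4) are shared with C♯ minor.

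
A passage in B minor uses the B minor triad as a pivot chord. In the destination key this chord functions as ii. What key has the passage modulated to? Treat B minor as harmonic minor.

A major

The numeral ii denotes a minor triad on scale degree 2. With B on degree 2, the tonic of the new key is A.
Degree 2 carries a minor triad in major keys, so the destination is A major.
Check: the diatonic triads of A major are A (I), Bm (ii), C#m (iii), D (IV), E (V), F#m (vi), G#dim (vii°) — B minor is indeed ii.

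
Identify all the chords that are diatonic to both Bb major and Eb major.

Bb, Cm, Eb, Gm

Triads in Bb major: Bb major (I), C minor (ii), D minor (iii), Eb major (IV), F major (V), G minor (vi), A diminished (vii°).
Triads in Eb major: Eb major (I), F minor (ii), G minor (iii), Ab major (IV), Bb major (V), C minor (vi), D diminished (vii°).
Shared triads with their functions: Bb major (I in Bb major, V in Eb major); C minor (ii in Bb major, vi in Eb major); Eb major (IV in Bb major, I in Eb major); G minor (vi in Bb major, iii in Eb major).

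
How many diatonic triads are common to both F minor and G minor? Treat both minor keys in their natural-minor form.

Diatonic triads of F minor (natural minor): Fm (i), Gdim (ii°), Ab (III), Bbm (iv), Cm (v), Db (VI), Eb (VII).
Diatonic triads of G minor (natural minor): Gm (i), Adim (ii°), Bb (III), Cm (iv), Dm (v), Eb (VI), F (VII).
Matching root and quality in both lists: Cm, Eb.
That gives 2 common triads.

2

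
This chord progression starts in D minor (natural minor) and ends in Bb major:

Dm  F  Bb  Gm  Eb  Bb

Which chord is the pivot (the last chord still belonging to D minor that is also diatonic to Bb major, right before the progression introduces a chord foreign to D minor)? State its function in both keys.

Chords diatonic to D minor: Dm, Edim, F, Gm, Am, Bb, C.
Reading the progression, the first chord not in that set is Eb, so the modulation leaves D minor there.
The chord immediately before Eb is Gm, which is diatonic to both keys: iv in D minor and vi in Bb major.

Gm — iv in D minor, vi in Bb major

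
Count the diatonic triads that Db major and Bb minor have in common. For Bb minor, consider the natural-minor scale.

Diatonic triads of Db major: Db (I), Ebm (ii), Fm (iii), Gb (IV), Ab (V), Bbm (vi), Cdim (vii°).
Diatonic triads of Bb minor (natural minor): Bbm (i), Cdim (ii°), Db (III), Ebm (iv), Fm (v), Gb (VI), Ab (VII).
Matching root and quality in both lists: Db, Ebm, Fm, Gb, Ab, Bbm, Cdim.
That gives 7 common triads.

7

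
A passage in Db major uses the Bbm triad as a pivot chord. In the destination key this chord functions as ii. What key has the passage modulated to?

Ab major

The numeral ii denotes a minor triad on scale degree 2. With Bb on degree 2, the tonic of the new key is Ab.
Degree 2 carries a minor triad in major keys, so the destination is Ab major.
Check: the diatonic triads of Ab major are Ab (I), Bbm (ii), Cm (iii), Db (IV), Eb (V), Fm (vi), Gdim (vii°) — Bbm is indeed ii.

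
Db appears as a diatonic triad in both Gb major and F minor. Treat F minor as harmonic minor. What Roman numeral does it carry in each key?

The scale of Gb major is Gb Ab Bb Cb Db Eb F; Db is degree 5, and the triad built there (Db-F-Ab) is major, so it is V.
The scale of F minor (harmonic minor) is F G Ab Bb C Db E; Db is degree 6, and the triad built there (Db-F-Ab) is major, so it is VI.

V in Gb major; VI in F minor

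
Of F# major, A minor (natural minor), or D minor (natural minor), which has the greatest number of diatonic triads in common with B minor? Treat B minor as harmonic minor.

Triads of B minor (harmonic minor): Bm (i), C#dim (ii°), Daug (III+), Em (iv), F# (V), G (VI), A#dim (vii°).
F# major shares 1: F#.
A minor (natural minor) shares 2: Em, G.
D minor (natural minor) shares 0: none.
The most common triads (2) are shared with A minor.

A minor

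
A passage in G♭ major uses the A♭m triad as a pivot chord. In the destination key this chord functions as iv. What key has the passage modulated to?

The numeral iv denotes a minor triad on scale degree 4. With A♭ on degree 4, the tonic of the new key is E♭.
Degree 4 carries a minor triad in minor keys, so the destination is E♭ minor.
Check: the diatonic triads of E♭ minor (natural minor) are E♭m (i), Fdim (ii°), G♭ (III), A♭m (iv), B♭m (v), C♭ (VI), D♭ (VII) — A♭m is indeed iv.

E♭ minor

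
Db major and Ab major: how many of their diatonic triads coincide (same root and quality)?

Diatonic triads of Db major: Db major (I), Eb minor (ii), F minor (iii), Gb major (IV), Ab major (V), Bb minor (vi), C diminished (vii°).
Diatonic triads of Ab major: Ab major (I), Bb minor (ii), C minor (iii), Db major (IV), Eb major (V), F minor (vi), G diminished (vii°).
Matching root and quality in both lists: Db major, F minor, Ab major, Bb minor.
That gives 4 common triads.

4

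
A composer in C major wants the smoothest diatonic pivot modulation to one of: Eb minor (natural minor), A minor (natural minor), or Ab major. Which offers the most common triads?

Triads of C major: C major (I), D minor (ii), E minor (iii), F major (IV), G major (V), A minor (vi), B diminished (vii°).
Eb minor (natural minor) shares 0: none.
A minor (natural minor) shares 7: C, Dm, Em, F, G, Am, Bdim.
Ab major shares 0: none.
The most common triads (7) are shared with A minor.

A minor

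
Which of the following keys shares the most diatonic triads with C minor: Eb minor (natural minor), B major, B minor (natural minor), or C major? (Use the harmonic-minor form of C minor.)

Triads of C minor (harmonic minor): C minor (i), D diminished (ii°), Eb augmented (III+), F minor (iv), G major (V), Ab major (VI), B diminished (vii°).
Eb minor (natural minor) shares 0: none.
B major shares 0: none.
B minor (natural minor) shares 1: G.
C major shares 2: G, Bdim.
The most common triads (2) are shared with C major.

C major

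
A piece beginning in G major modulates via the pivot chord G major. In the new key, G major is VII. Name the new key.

The numeral VII denotes a major triad on scale degree 7. With G on degree 7, the tonic of the new key is A.
Degree 7 carries a major triad in natural-minor keys, so the destination is A minor.
Check: the diatonic triads of A minor (natural minor) are Am (i), Bdim (ii°), C (III), Dm (iv), Em (v), F (VI), G (VII) — G major is indeed VII.

A minor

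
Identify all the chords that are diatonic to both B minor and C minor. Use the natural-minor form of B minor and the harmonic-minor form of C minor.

Triads in B minor (natural minor): Bm (i), C#dim (ii°), D (III), Em (iv), F#m (v), G (VI), A (VII).
Triads in C minor (harmonic minor): Cm (i), Ddim (ii°), Ebaug (III+), Fm (iv), G (V), Ab (VI), Bdim (vii°).
Shared triads with their functions: G (VI in B minor, V in C minor).

G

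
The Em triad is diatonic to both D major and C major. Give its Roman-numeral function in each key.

ii in D major; iii in C major

The scale of D major is D E F♯ G A B C♯; E is degree 2, and the triad built there (E-G-B) is minor, so it is ii.
The scale of C major is C D E F G A B; E is degree 3, and the triad built there (E-G-B) is minor, so it is iii.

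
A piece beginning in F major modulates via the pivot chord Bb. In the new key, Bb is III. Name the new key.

G minor

The numeral III denotes a major triad on scale degree 3. With Bb on degree 3, the tonic of the new key is G.
Degree 3 carries a major triad in natural-minor keys, so the destination is G minor.
Check: the diatonic triads of G minor (natural minor) are Gm (i), Adim (ii°), Bb (III), Cm (iv), Dm (v), Eb (VI), F (VII) — Bb is indeed III.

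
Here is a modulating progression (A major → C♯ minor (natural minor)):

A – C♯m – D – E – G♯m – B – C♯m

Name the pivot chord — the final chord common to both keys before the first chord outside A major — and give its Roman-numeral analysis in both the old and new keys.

E — V in A major, III in C♯ minor

Chords diatonic to A major: A, Bm, C♯m, D, E, F♯m, G♯dim.
Reading the progression, the first chord not in that set is G♯m, so the modulation leaves A major there.
The chord immediately before G♯m is E, which is diatonic to both keys: V in A major and III in C♯ minor.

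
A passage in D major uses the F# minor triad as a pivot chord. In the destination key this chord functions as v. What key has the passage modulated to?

The numeral v denotes a minor triad on scale degree 5. With F# on degree 5, the tonic of the new key is B.
Degree 5 carries a minor triad in natural-minor keys, so the destination is B minor.
Check: the diatonic triads of B minor (natural minor) are Bm (i), C#dim (ii°), D (III), Em (iv), F#m (v), G (VI), A (VII) — F# minor is indeed v.

B minor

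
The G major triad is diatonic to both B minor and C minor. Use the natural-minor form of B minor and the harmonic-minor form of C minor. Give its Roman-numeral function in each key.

VI in B minor; V in C minor

The scale of B minor (natural minor) is B C# D E F# G A; G is degree 6, and the triad built there (G-B-D) is major, so it is VI.
The scale of C minor (harmonic minor) is C D Eb F G Ab B; G is degree 5, and the triad built there (G-B-D) is major, so it is V.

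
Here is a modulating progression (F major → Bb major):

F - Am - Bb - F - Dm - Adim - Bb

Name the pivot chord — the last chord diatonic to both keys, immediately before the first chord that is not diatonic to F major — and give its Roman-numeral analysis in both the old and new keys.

Dm — vi in F major, iii in Bb major

Chords diatonic to F major: F, Gm, Am, Bb, C, Dm, Edim.
Reading the progression, the first chord not in that set is Adim, so the modulation leaves F major there.
The chord immediately before Adim is Dm, which is diatonic to both keys: vi in F major and iii in Bb major.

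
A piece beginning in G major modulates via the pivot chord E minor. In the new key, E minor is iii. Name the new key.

The numeral iii denotes a minor triad on scale degree 3. With E on degree 3, the tonic of the new key is C.
Degree 3 carries a minor triad in major keys, so the destination is C major.
Check: the diatonic triads of C major are C (I), Dm (ii), Em (iii), F (IV), G (V), Am (vi), Bdim (vii°) — E minor is indeed iii.

C major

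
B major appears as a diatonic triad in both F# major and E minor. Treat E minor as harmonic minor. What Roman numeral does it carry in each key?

The scale of F# major is F# G# A# B C# D# E#; B is degree 4, and the triad built there (B-D#-F#) is major, so it is IV.
The scale of E minor (harmonic minor) is E F# G A B C D#; B is degree 5, and the triad built there (B-D#-F#) is major, so it is V.

IV in F# major; V in E minor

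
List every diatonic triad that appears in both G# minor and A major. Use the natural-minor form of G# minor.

C#m, E

Triads in G# minor (natural minor): G#m (i), A#dim (ii°), B (III), C#m (iv), D#m (v), E (VI), F# (VII).
Triads in A major: A (I), Bm (ii), C#m (iii), D (IV), E (V), F#m (vi), G#dim (vii°).
Shared triads with their functions: C#m (iv in G# minor, iii in A major); E (VI in G# minor, V in A major).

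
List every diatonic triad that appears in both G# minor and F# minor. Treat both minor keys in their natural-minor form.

Triads in G# minor (natural minor): G#m (i), A#dim (ii°), B (III), C#m (iv), D#m (v), E (VI), F# (VII).
Triads in F# minor (natural minor): F#m (i), G#dim (ii°), A (III), Bm (iv), C#m (v), D (VI), E (VII).
Shared triads with their functions: C#m (iv in G# minor, v in F# minor); E (VI in G# minor, VII in F# minor).

C#m, E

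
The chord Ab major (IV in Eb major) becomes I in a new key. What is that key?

Ab major

The numeral I denotes a major triad on scale degree 1. With Ab on degree 1, the tonic of the new key is Ab.
Degree 1 carries a major triad in major keys, so the destination is Ab major.
Check: the diatonic triads of Ab major are Ab (I), Bbm (ii), Cm (iii), Db (IV), Eb (V), Fm (vi), Gdim (vii°) — Ab major is indeed I.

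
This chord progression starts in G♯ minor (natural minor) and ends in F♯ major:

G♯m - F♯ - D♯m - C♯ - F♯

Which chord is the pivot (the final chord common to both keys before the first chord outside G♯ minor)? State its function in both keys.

D♯m — v in G♯ minor, vi in F♯ major

Chords diatonic to G♯ minor: G♯m, A♯dim, B, C♯m, D♯m, E, F♯.
Reading the progression, the first chord not in that set is C♯, so the modulation leaves G♯ minor there.
The chord immediately before C♯ is D♯m, which is diatonic to both keys: v in G♯ minor and vi in F♯ major.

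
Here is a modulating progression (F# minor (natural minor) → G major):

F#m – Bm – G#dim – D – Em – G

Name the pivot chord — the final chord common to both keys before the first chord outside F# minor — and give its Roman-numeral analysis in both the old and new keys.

D — VI in F# minor, V in G major

Chords diatonic to F# minor: F#m, G#dim, A, Bm, C#m, D, E.
Reading the progression, the first chord not in that set is Em, so the modulation leaves F# minor there.
The chord immediately before Em is D, which is diatonic to both keys: VI in F# minor and V in G major.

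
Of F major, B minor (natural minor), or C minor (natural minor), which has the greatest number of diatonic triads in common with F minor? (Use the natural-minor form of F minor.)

C minor

Triads of F minor (natural minor): F minor (i), G diminished (ii°), Ab major (III), Bb minor (iv), C minor (v), Db major (VI), Eb major (VII).
F major shares 0: none.
B minor (natural minor) shares 0: none.
C minor (natural minor) shares 4: Fm, Ab, Cm, Eb.
The most common triads (4) are shared with C minor.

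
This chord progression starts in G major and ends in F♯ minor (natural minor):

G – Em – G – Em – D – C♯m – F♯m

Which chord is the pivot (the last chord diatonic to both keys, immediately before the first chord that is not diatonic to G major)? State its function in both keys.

Chords diatonic to G major: G, Am, Bm, C, D, Em, F♯dim.
Reading the progression, the first chord not in that set is C♯m, so the modulation leaves G major there.
The chord immediately before C♯m is D, which is diatonic to both keys: V in G major and VI in F♯ minor.

D — V in G major, VI in F♯ minor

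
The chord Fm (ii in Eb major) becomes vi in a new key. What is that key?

The numeral vi denotes a minor triad on scale degree 6. With F on degree 6, the tonic of the new key is Ab.
Degree 6 carries a minor triad in major keys, so the destination is Ab major.
Check: the diatonic triads of Ab major are Ab (I), Bbm (ii), Cm (iii), Db (IV), Eb (V), Fm (vi), Gdim (vii°) — Fm is indeed vi.

Ab major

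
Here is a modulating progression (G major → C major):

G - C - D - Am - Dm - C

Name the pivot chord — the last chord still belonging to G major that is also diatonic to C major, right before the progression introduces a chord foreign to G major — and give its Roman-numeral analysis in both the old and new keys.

Chords diatonic to G major: G, Am, Bm, C, D, Em, F#dim.
Reading the progression, the first chord not in that set is Dm, so the modulation leaves G major there.
The chord immediately before Dm is Am, which is diatonic to both keys: ii in G major and vi in C major.

Am — ii in G major, vi in C major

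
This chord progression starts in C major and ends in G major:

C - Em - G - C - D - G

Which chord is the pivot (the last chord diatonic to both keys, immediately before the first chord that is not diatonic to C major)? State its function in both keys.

Chords diatonic to C major: C, Dm, Em, F, G, Am, Bdim.
Reading the progression, the first chord not in that set is D, so the modulation leaves C major there.
The chord immediately before D is C, which is diatonic to both keys: I in C major and IV in G major.

C — I in C major, IV in G major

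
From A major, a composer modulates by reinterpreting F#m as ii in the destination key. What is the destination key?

The numeral ii denotes a minor triad on scale degree 2. With F# on degree 2, the tonic of the new key is E.
Degree 2 carries a minor triad in major keys, so the destination is E major.
Check: the diatonic triads of E major are E (I), F#m (ii), G#m (iii), A (IV), B (V), C#m (vi), D#dim (vii°) — F#m is indeed ii.

E major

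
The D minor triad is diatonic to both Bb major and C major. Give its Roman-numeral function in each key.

The scale of Bb major is Bb C D Eb F G A; D is degree 3, and the triad built there (D-F-A) is minor, so it is iii.
The scale of C major is C D E F G A B; D is degree 2, and the triad built there (D-F-A) is minor, so it is ii.

iii in Bb major; ii in C major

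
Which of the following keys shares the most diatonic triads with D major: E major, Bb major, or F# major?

E major

Triads of D major: D (I), Em (ii), F#m (iii), G (IV), A (V), Bm (vi), C#dim (vii°).
E major shares 2: F#m, A.
Bb major shares 0: none.
F# major shares 0: none.
The most common triads (2) are shared with E major.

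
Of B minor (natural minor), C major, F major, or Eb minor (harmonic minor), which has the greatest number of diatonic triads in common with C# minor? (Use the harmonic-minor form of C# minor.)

Triads of C# minor (harmonic minor): C#m (i), D#dim (ii°), Eaug (III+), F#m (iv), G# (V), A (VI), B#dim (vii°).
B minor (natural minor) shares 2: F#m, A.
C major shares 0: none.
F major shares 0: none.
Eb minor (harmonic minor) shares 0: none.
The most common triads (2) are shared with B minor.

B minor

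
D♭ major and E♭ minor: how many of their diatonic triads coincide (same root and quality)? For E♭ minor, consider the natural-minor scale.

Diatonic triads of D♭ major: D♭ (I), E♭m (ii), Fm (iii), G♭ (IV), A♭ (V), B♭m (vi), Cdim (vii°).
Diatonic triads of E♭ minor (natural minor): E♭m (i), Fdim (ii°), G♭ (III), A♭m (iv), B♭m (v), C♭ (VI), D♭ (VII).
Matching root and quality in both lists: D♭, E♭m, G♭, B♭m.
That gives 4 common triads.

4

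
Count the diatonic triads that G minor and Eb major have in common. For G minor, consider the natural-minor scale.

Diatonic triads of G minor (natural minor): Gm (i), Adim (ii°), Bb (III), Cm (iv), Dm (v), Eb (VI), F (VII).
Diatonic triads of Eb major: Eb (I), Fm (ii), Gm (iii), Ab (IV), Bb (V), Cm (vi), Ddim (vii°).
Matching root and quality in both lists: Gm, Bb, Cm, Eb.
That gives 4 common triads.

4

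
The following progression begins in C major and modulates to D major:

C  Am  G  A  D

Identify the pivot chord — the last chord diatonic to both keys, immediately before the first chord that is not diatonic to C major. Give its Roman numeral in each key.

Chords diatonic to C major: C, Dm, Em, F, G, Am, Bdim.
Reading the progression, the first chord not in that set is A, so the modulation leaves C major there.
The chord immediately before A is G, which is diatonic to both keys: V in C major and IV in D major.

G — V in C major, IV in D major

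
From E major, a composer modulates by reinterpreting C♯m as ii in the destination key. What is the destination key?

B major

The numeral ii denotes a minor triad on scale degree 2. With C♯ on degree 2, the tonic of the new key is B.
Degree 2 carries a minor triad in major keys, so the destination is B major.
Check: the diatonic triads of B major are B (I), C♯m (ii), D♯m (iii), E (IV), F♯ (V), G♯m (vi), A♯dim (vii°) — C♯m is indeed ii.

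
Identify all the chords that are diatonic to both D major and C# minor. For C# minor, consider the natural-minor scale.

F#m, A

Triads in D major: D (I), Em (ii), F#m (iii), G (IV), A (V), Bm (vi), C#dim (vii°).
Triads in C# minor (natural minor): C#m (i), D#dim (ii°), E (III), F#m (iv), G#m (v), A (VI), B (VII).
Shared triads with their functions: F#m (iii in D major, iv in C# minor); A (V in D major, VI in C# minor).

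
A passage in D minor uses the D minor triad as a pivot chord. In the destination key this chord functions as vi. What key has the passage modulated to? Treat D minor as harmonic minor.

The numeral vi denotes a minor triad on scale degree 6. With D on degree 6, the tonic of the new key is F.
Degree 6 carries a minor triad in major keys, so the destination is F major.
Check: the diatonic triads of F major are F (I), Gm (ii), Am (iii), Bb (IV), C (V), Dm (vi), Edim (vii°) — D minor is indeed vi.

F major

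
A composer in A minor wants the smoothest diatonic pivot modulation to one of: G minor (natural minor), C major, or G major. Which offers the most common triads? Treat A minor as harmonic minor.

Triads of A minor (harmonic minor): Am (i), Bdim (ii°), Caug (III+), Dm (iv), E (V), F (VI), G#dim (vii°).
G minor (natural minor) shares 2: Dm, F.
C major shares 4: Am, Bdim, Dm, F.
G major shares 1: Am.
The most common triads (4) are shared with C major.

C major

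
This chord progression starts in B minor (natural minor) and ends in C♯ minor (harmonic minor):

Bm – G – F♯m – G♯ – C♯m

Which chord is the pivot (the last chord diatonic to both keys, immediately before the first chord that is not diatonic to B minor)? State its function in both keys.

F♯m — v in B minor, iv in C♯ minor

Chords diatonic to B minor: Bm, C♯dim, D, Em, F♯m, G, A.
Reading the progression, the first chord not in that set is G♯, so the modulation leaves B minor there.
The chord immediately before G♯ is F♯m, which is diatonic to both keys: v in B minor and iv in C♯ minor.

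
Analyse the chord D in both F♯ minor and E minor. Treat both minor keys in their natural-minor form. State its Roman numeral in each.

VI in F♯ minor; VII in E minor

The scale of F♯ minor (natural minor) is F♯ G♯ A B C♯ D E; D is degree 6, and the triad built there (D-F♯-A) is major, so it is VI.
The scale of E minor (natural minor) is E F♯ G A B C D; D is degree 7, and the triad built there (D-F♯-A) is major, so it is VII.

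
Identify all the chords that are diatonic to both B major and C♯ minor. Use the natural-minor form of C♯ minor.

Triads in B major: B major (I), C♯ minor (ii), D♯ minor (iii), E major (IV), F♯ major (V), G♯ minor (vi), A♯ diminished (vii°).
Triads in C♯ minor (natural minor): C♯ minor (i), D♯ diminished (ii°), E major (III), F♯ minor (iv), G♯ minor (v), A major (VI), B major (VII).
Shared triads with their functions: B major (I in B major, VII in C♯ minor); C♯ minor (ii in B major, i in C♯ minor); E major (IV in B major, III in C♯ minor); G♯ minor (vi in B major, v in C♯ minor).

B, C♯m, E, G♯m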